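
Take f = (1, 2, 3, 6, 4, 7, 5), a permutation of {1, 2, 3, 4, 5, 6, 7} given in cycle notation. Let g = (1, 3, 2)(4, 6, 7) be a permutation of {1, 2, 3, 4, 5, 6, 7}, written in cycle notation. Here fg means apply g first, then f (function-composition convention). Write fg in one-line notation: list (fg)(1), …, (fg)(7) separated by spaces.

(fg)(x) = f(g(x)). Computing each image: f(g(1)) = f(3) = 6, f(g(2)) = f(1) = 2, f(g(3)) = f(2) = 3, f(g(4)) = f(6) = 4, f(g(5)) = f(5) = 1, f(g(6)) = f(7) = 5, f(g(7)) = f(4) = 7.
Hence fg = [6 2 3 4 1 5 7].

6 2 3 4 1 5 7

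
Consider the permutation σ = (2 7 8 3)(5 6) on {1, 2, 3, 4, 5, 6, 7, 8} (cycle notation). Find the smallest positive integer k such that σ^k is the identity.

The disjoint cycles have lengths 4, 2, 1, 1.
The order is lcm(4, 2) = 4.

4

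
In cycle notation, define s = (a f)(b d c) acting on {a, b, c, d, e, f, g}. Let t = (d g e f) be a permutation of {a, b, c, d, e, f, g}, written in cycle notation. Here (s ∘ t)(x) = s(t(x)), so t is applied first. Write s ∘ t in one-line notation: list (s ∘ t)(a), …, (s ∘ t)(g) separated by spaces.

f d b g a c e

For each element, apply t then s: a → a → f; b → b → d; c → c → b; d → g → g; e → f → a; f → d → c; g → e → e.
Collecting the images, s ∘ t = [f d b g a c e].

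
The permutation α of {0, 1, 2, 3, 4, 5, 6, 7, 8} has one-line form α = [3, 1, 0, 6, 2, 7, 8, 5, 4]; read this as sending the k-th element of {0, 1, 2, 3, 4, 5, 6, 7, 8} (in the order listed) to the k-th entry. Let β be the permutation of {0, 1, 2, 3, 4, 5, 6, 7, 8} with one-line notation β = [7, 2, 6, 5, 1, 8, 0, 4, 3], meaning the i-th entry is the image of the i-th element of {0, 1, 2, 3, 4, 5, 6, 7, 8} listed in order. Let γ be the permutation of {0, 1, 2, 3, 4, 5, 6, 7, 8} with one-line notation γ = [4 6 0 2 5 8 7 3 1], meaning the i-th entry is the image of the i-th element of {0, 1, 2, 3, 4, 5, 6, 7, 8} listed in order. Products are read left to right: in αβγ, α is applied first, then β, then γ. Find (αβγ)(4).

Chase 4: α(4) = 2; β(2) = 6; γ(6) = 7. Hence (αβγ)(4) = 7.

7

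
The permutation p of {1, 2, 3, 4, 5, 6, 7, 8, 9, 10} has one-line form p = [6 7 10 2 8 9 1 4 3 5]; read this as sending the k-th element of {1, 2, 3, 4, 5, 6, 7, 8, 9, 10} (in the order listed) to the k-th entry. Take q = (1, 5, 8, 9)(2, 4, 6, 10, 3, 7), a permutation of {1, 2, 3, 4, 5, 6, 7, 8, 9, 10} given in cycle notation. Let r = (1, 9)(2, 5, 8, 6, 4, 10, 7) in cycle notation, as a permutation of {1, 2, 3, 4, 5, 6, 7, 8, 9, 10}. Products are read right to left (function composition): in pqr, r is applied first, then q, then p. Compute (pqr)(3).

Apply the permutations in order: r(3) = 3, then q(3) = 7, then p(7) = 1. So (pqr)(3) = 1.

1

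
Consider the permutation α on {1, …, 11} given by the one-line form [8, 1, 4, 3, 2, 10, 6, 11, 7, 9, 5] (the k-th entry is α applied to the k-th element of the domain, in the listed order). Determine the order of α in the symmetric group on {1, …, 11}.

20

The disjoint-cycle form of α has cycle lengths 5, 4, 2.
The order is lcm(5, 4, 2) = 20.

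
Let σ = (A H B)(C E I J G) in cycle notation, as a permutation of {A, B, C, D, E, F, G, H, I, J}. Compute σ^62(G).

E

G lies in the 5-cycle (C E I J G).
Since the cycle has length 5, σ^62 acts on it the same as σ^2 (62 mod 5 = 2).
Advancing 2 steps from G: G → C → E.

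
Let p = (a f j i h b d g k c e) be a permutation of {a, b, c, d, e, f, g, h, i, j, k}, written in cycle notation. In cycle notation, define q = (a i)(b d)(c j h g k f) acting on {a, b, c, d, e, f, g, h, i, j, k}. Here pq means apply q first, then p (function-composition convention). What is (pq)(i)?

(pq)(i) = p(q(i)). q(i) = a, then p(a) = f. So (pq)(i) = f.

f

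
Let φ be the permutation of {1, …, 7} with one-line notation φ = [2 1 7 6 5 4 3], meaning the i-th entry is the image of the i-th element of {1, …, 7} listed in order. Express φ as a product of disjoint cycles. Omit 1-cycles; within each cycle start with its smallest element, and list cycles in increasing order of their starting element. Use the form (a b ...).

(1 2)(3 7)(4 6)

From 1: 1 → 2 → 1, closing the cycle (1 2).
Continuing from each remaining unvisited element yields (1 2)(3 7)(4 6).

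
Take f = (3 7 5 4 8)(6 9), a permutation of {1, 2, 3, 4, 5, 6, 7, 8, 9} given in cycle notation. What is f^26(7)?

7 lies in the 5-cycle (3 7 5 4 8).
On a 5-cycle, f^5 is the identity, so f^26 = f^1 there (26 ≡ 1 mod 5).
Stepping 1 place around the cycle: 7 → 5.

5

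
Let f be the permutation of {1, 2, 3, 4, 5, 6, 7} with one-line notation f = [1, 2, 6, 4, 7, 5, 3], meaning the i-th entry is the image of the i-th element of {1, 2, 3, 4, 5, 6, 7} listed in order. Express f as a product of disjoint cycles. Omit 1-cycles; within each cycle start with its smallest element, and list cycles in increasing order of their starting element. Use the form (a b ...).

(3 6 5 7)

Start at 3 and follow images: 3 → 6 → 5 → 7 → 3, giving the cycle (3 6 5 7).
Continuing from each remaining unvisited element yields (3 6 5 7).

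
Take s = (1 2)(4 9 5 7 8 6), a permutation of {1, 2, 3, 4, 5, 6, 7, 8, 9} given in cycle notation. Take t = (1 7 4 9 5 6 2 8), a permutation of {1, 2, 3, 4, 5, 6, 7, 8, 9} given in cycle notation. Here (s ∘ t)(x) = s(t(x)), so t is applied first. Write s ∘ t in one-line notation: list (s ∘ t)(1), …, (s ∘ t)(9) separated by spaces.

8 6 3 5 4 1 9 2 7

(s ∘ t)(x) = s(t(x)). Computing each image: s(t(1)) = s(7) = 8, s(t(2)) = s(8) = 6, s(t(3)) = s(3) = 3, s(t(4)) = s(9) = 5, s(t(5)) = s(6) = 4, s(t(6)) = s(2) = 1, s(t(7)) = s(4) = 9, s(t(8)) = s(1) = 2, s(t(9)) = s(5) = 7.
Hence s ∘ t = [8 6 3 5 4 1 9 2 7].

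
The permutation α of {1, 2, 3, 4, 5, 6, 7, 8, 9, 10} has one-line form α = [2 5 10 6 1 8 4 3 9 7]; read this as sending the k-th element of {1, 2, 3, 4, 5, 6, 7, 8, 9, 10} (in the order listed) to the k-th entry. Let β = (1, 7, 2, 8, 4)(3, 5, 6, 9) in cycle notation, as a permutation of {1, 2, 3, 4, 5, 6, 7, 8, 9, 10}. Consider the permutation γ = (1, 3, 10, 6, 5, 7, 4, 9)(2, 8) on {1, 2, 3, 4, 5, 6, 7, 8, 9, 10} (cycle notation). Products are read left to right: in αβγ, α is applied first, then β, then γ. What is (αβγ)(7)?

Apply the permutations in order: α(7) = 4, then β(4) = 1, then γ(1) = 3. So (αβγ)(7) = 3.

3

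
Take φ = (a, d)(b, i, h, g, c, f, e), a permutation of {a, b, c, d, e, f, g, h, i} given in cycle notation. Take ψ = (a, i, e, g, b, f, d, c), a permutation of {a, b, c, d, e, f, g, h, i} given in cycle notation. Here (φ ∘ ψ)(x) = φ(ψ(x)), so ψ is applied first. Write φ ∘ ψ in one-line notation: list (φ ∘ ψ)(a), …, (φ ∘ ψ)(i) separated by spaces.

For each element, apply ψ then φ: a → i → h; b → f → e; c → a → d; d → c → f; e → g → c; f → d → a; g → b → i; h → h → g; i → e → b.
Collecting the images, φ ∘ ψ = [h e d f c a i g b].

h e d f c a i g b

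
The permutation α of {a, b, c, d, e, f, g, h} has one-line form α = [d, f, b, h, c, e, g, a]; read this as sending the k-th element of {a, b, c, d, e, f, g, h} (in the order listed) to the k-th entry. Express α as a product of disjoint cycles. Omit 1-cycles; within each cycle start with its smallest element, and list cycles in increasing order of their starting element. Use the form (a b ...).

(a d h)(b f e c)

Iterating α from a gives a → d → h → a; that is the 3-cycle (a d h).
Continuing from each remaining unvisited element yields (a d h)(b f e c).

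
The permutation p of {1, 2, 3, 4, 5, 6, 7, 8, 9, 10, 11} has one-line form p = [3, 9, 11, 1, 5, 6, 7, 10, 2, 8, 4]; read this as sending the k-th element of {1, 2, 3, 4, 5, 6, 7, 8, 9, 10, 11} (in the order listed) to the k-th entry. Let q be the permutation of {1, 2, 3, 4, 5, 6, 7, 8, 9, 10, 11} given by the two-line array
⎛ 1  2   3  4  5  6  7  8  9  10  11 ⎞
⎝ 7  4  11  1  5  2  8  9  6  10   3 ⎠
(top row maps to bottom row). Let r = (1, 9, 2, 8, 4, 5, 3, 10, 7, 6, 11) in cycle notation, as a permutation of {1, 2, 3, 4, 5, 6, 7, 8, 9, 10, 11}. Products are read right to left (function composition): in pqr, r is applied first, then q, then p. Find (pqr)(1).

6

(pqr)(1) = p(q(r(1))). r(1) = 9, then q(9) = 6, then p(6) = 6, so the result is 6.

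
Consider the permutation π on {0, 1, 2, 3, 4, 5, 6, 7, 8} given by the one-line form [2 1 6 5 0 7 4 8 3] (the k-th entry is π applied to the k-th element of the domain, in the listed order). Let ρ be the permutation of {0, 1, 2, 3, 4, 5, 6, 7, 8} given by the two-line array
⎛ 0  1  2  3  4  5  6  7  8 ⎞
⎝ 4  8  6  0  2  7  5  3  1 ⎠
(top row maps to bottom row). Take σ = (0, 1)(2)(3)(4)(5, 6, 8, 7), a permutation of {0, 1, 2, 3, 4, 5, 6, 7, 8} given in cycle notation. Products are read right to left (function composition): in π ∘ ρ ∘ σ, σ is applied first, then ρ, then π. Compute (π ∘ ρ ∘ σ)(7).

Chase 7: σ(7) = 5; ρ(5) = 7; π(7) = 8. Hence (π ∘ ρ ∘ σ)(7) = 8.

8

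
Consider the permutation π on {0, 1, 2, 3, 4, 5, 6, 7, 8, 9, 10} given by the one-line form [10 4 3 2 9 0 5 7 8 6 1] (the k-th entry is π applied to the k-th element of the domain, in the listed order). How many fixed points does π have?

2

The fixed points (elements with π(x) = x) are {7, 8}, so there are 2.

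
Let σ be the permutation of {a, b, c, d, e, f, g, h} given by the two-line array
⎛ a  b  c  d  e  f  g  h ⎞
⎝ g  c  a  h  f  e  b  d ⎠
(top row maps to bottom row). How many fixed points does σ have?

0

No element satisfies σ(x) = x, so there are 0 fixed points.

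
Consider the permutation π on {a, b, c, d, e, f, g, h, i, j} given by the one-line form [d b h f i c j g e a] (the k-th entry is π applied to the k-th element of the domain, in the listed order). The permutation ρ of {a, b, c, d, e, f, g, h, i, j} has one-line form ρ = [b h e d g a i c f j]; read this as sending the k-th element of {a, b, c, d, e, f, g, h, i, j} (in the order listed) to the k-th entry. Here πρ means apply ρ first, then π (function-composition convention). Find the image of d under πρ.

f

First apply ρ: ρ(d) = d, then π(d) = f. Thus (πρ)(d) = f.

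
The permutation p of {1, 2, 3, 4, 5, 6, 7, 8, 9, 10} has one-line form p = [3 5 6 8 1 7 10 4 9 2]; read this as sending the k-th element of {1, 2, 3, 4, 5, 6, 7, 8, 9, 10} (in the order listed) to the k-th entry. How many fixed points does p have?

The fixed points (elements with p(x) = x) are {9}, so there is 1.

1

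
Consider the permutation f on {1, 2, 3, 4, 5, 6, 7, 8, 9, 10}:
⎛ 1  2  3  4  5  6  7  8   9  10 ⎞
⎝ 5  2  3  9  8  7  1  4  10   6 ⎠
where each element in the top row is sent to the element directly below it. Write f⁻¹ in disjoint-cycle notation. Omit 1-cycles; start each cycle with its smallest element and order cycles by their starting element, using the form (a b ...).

First write f in disjoint cycles: (1 5 8 4 9 10 6 7).
The inverse reverses every cycle; in canonical form, f⁻¹ = (1 7 6 10 9 4 8 5).

(1 7 6 10 9 4 8 5)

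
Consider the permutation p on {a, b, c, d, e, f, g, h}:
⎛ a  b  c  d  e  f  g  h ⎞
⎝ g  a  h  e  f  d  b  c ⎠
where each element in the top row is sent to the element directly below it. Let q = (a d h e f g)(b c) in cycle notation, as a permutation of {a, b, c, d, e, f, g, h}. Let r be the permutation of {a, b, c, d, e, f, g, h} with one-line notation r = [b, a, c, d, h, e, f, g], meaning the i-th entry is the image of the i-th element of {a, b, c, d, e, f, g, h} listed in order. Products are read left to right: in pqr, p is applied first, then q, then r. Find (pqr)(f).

Chase f: p(f) = d; q(d) = h; r(h) = g. Hence (pqr)(f) = g.

g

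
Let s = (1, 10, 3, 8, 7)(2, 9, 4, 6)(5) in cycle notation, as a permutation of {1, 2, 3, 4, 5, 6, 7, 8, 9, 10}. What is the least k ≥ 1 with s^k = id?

The disjoint cycles have lengths 5, 4, 1.
The order is lcm(5, 4) = 20.

20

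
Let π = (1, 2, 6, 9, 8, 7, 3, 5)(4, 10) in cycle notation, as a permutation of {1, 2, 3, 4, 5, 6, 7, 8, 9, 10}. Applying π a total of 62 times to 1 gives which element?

1 lies in the 8-cycle (1, 2, 6, 9, 8, 7, 3, 5).
On an 8-cycle, π^8 is the identity, so π^62 = π^6 there (62 ≡ 6 mod 8).
Advancing 6 steps from 1: 1 → 2 → 6 → 9 → 8 → 7 → 3.

3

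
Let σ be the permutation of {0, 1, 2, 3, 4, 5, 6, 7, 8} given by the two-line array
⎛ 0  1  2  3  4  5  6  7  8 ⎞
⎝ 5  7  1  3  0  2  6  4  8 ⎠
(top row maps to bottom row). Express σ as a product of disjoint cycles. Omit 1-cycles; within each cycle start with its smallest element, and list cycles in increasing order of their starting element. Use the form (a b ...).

From 0: 0 → 5 → 2 → 1 → 7 → 4 → 0, closing the cycle (0 5 2 1 7 4).
Repeating from the next unused element and collecting all non-trivial cycles gives (0 5 2 1 7 4).

(0 5 2 1 7 4)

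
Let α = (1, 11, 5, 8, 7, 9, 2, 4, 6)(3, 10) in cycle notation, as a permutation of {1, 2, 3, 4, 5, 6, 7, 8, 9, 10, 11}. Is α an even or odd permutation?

The cycle lengths are 9, 2.
A cycle of length ℓ contributes ℓ−1 transpositions, so α is a product of 8 + 1 = 9 transpositions — odd.

odd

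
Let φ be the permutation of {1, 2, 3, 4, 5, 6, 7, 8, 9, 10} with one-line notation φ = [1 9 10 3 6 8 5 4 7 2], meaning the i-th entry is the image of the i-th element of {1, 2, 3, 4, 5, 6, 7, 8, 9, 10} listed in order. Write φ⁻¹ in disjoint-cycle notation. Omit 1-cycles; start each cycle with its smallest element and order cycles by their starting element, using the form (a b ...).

First write φ in disjoint cycles: (2 9 7 5 6 8 4 3 10).
Reversing each cycle (and rotating so the smallest element leads) gives φ⁻¹ = (2 10 3 4 8 6 5 7 9).

(2 10 3 4 8 6 5 7 9)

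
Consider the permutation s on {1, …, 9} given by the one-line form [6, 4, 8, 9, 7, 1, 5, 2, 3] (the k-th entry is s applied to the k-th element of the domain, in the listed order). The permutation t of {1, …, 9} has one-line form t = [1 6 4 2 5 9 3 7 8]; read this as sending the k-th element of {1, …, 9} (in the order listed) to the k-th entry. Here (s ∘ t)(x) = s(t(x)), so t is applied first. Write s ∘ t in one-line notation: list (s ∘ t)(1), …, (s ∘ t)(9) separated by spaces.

For each element, apply t then s: 1 → 1 → 6; 2 → 6 → 1; 3 → 4 → 9; 4 → 2 → 4; 5 → 5 → 7; 6 → 9 → 3; 7 → 3 → 8; 8 → 7 → 5; 9 → 8 → 2.
Collecting the images, s ∘ t = [6 1 9 4 7 3 8 5 2].

6 1 9 4 7 3 8 5 2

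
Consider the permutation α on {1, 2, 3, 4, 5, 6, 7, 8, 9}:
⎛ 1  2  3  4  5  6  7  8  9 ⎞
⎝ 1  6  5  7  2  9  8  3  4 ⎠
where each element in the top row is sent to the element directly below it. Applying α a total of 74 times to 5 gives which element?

Tracing 5 → 2 → … returns to 5 after 8 steps, so 5 lies in an 8-cycle (2, 6, 9, 4, 7, 8, 3, 5).
Powers repeat with period 8 on this cycle, and 74 mod 8 = 2, so α^74(5) = α^2(5).
Advancing 2 steps from 5: 5 → 2 → 6.

6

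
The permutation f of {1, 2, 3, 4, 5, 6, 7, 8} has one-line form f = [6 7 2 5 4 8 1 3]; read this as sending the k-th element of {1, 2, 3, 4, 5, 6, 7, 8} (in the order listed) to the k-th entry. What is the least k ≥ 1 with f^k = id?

6

Decomposing into disjoint cycles gives cycle lengths 6, 2.
The order of f is the least common multiple of its cycle lengths: lcm(6, 2) = 6.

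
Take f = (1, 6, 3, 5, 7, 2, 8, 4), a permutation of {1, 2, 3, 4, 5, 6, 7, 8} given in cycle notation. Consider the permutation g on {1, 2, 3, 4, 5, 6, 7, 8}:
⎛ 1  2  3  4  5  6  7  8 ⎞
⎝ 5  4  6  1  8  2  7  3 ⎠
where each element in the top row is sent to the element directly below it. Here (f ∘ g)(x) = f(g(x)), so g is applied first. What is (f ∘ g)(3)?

(f ∘ g)(3) = f(g(3)). g(3) = 6, then f(6) = 3. So (f ∘ g)(3) = 3.

3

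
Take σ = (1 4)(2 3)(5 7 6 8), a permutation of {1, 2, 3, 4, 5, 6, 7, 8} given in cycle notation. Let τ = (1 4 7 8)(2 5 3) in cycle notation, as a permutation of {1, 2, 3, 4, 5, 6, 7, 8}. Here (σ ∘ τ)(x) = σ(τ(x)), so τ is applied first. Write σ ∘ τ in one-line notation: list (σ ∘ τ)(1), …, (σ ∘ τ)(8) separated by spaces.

1 7 3 6 2 8 5 4

Chase each element through τ then σ: 1 → 4 → 1; 2 → 5 → 7; 3 → 2 → 3; 4 → 7 → 6; 5 → 3 → 2; 6 → 6 → 8; 7 → 8 → 5; 8 → 1 → 4.
Collecting the images, σ ∘ τ = [1 7 3 6 2 8 5 4].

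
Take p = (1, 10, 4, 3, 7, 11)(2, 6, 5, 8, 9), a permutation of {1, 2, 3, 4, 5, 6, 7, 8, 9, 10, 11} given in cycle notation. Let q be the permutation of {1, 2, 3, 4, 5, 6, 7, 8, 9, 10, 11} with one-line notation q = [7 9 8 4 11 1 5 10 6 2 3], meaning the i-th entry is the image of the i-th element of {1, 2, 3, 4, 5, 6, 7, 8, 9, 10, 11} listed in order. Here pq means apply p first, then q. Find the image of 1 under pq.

p(1) = 10, then q(10) = 2; composing gives (pq)(1) = 2.

2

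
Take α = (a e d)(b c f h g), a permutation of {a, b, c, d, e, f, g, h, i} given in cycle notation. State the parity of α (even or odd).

even

The cycle lengths are 5, 3, 1.
A cycle of length ℓ contributes ℓ−1 transpositions, so α is a product of 4 + 2 = 6 transpositions — even.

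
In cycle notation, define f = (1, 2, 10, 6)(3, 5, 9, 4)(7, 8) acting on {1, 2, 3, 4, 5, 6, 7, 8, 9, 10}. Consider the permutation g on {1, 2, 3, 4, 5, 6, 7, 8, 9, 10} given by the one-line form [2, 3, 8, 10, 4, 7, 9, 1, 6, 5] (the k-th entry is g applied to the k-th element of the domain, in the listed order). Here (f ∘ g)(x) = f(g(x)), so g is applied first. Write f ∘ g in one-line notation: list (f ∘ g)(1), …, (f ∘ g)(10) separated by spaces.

(f ∘ g)(x) = f(g(x)). Computing each image: f(g(1)) = f(2) = 10, f(g(2)) = f(3) = 5, f(g(3)) = f(8) = 7, f(g(4)) = f(10) = 6, f(g(5)) = f(4) = 3, f(g(6)) = f(7) = 8, f(g(7)) = f(9) = 4, f(g(8)) = f(1) = 2, f(g(9)) = f(6) = 1, f(g(10)) = f(5) = 9.
Hence f ∘ g = [10 5 7 6 3 8 4 2 1 9].

10 5 7 6 3 8 4 2 1 9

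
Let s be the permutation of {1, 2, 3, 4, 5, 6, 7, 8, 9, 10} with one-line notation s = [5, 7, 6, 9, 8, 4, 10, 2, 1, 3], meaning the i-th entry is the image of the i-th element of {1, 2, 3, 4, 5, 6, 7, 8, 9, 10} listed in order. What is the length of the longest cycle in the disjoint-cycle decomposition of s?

Decomposing into disjoint cycles gives (1, 5, 8, 2, 7, 10, 3, 6, 4, 9); the longest has length 10.

10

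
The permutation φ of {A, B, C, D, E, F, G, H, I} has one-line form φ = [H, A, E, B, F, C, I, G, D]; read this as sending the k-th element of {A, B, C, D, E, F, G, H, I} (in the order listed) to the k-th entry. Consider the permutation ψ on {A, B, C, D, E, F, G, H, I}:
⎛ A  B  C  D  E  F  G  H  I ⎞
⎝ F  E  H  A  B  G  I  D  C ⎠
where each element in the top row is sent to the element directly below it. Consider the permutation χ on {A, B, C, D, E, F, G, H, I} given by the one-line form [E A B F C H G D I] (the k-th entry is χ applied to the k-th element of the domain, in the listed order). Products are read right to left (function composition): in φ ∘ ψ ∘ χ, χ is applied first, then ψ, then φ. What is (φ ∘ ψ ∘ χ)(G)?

Chase G: χ(G) = G; ψ(G) = I; φ(I) = D. Hence (φ ∘ ψ ∘ χ)(G) = D.

D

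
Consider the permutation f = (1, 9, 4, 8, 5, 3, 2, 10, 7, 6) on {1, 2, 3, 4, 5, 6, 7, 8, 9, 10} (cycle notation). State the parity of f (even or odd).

The cycle lengths are 10.
A cycle is odd iff its length is even; f has 1 even-length cycle, so sgn(f) = (−1)^1 and f is odd.

odd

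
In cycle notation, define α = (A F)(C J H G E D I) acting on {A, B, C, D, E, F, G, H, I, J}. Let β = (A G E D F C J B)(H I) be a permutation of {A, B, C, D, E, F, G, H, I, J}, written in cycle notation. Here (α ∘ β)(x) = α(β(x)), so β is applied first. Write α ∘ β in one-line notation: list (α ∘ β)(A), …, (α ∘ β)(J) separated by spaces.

E F H A I J D C G B

For each element, apply β then α: A → G → E; B → A → F; C → J → H; D → F → A; E → D → I; F → C → J; G → E → D; H → I → C; I → H → G; J → B → B.
So α ∘ β in one-line form is E F H A I J D C G B.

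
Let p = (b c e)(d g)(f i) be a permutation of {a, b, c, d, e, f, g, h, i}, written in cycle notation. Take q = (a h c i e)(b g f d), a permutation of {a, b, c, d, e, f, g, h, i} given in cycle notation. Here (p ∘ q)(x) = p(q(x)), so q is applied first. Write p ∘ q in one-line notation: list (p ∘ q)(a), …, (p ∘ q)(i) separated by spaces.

Chase each element through q then p: a → h → h; b → g → d; c → i → f; d → b → c; e → a → a; f → d → g; g → f → i; h → c → e; i → e → b.
Collecting the images, p ∘ q = [h d f c a g i e b].

h d f c a g i e b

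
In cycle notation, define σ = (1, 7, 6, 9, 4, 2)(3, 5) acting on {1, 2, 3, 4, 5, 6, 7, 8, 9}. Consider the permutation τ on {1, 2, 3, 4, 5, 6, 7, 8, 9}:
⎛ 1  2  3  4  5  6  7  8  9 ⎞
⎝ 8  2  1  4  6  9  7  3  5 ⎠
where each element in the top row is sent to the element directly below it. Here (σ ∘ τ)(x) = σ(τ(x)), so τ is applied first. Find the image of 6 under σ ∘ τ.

(σ ∘ τ)(6) = σ(τ(6)). τ(6) = 9, then σ(9) = 4. So (σ ∘ τ)(6) = 4.

4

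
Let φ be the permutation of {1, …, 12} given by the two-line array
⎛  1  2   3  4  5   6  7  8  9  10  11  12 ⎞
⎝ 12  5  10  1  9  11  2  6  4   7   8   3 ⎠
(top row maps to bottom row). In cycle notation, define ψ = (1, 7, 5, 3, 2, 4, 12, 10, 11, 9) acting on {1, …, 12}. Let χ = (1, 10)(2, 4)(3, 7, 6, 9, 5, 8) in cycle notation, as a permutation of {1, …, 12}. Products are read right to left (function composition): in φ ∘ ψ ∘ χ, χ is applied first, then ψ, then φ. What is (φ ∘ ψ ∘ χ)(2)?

3

Apply the permutations in order: χ(2) = 4, then ψ(4) = 12, then φ(12) = 3. So (φ ∘ ψ ∘ χ)(2) = 3.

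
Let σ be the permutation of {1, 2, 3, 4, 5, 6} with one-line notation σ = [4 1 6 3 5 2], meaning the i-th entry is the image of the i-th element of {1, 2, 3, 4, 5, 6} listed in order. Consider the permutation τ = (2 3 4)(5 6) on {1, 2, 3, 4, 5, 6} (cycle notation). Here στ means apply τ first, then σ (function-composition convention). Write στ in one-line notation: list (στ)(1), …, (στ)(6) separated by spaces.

Chase each element through τ then σ: 1 → 1 → 4; 2 → 3 → 6; 3 → 4 → 3; 4 → 2 → 1; 5 → 6 → 2; 6 → 5 → 5.
So στ in one-line form is 4 6 3 1 2 5.

4 6 3 1 2 5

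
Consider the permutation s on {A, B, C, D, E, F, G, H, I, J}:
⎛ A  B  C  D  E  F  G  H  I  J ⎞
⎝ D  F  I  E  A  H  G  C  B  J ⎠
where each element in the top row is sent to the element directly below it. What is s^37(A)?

Tracing A → D → … returns to A after 3 steps, so A lies in a 3-cycle (A D E).
On a 3-cycle, s^3 is the identity, so s^37 = s^1 there (37 ≡ 1 mod 3).
Advancing 1 step from A: A → D.

D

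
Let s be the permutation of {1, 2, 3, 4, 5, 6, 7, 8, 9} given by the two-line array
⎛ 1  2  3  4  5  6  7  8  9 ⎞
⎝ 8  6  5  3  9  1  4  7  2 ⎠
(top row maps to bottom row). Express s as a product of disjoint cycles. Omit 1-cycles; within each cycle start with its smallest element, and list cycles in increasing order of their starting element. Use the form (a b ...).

(1 8 7 4 3 5 9 2 6)

Start at 1 and follow images: 1 → 8 → 7 → 4 → 3 → 5 → 9 → 2 → 6 → 1, giving the cycle (1 8 7 4 3 5 9 2 6).
Continuing from each remaining unvisited element yields (1 8 7 4 3 5 9 2 6).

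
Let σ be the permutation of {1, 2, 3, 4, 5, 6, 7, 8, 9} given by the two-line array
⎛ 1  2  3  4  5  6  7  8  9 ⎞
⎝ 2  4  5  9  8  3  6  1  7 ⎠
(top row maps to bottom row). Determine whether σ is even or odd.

In disjoint-cycle form the cycle lengths are 9.
A cycle of length ℓ contributes ℓ−1 transpositions, so σ is a product of 8 transpositions — even.

even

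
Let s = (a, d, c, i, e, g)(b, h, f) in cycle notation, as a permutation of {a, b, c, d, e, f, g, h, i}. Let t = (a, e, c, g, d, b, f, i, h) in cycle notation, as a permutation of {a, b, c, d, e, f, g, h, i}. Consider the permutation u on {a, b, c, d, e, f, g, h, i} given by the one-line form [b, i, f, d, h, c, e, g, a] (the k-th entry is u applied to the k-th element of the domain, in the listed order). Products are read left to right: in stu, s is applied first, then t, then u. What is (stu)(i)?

f

(stu)(i) = u(t(s(i))). s(i) = e, then t(e) = c, then u(c) = f, so the result is f.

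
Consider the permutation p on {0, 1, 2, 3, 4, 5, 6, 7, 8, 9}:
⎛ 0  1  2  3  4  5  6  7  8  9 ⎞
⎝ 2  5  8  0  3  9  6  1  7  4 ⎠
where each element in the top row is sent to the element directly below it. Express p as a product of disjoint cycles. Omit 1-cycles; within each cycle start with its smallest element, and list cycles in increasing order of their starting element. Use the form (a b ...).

(0 2 8 7 1 5 9 4 3)

Start at 0 and follow images: 0 → 2 → 8 → 7 → 1 → 5 → 9 → 4 → 3 → 0, giving the cycle (0 2 8 7 1 5 9 4 3).
Continuing from each remaining unvisited element yields (0 2 8 7 1 5 9 4 3).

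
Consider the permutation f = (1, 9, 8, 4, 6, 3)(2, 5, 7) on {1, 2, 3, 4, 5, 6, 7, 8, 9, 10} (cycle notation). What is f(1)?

Within (1, 9, 8, 4, 6, 3), 1 ↦ 9.

9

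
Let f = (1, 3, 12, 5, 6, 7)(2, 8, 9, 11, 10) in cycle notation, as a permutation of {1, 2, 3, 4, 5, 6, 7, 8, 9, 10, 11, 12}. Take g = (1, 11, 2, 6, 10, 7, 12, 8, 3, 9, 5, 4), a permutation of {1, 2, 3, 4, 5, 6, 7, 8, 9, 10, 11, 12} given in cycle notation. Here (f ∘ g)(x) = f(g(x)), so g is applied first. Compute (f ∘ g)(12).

9

g(12) = 8, then f(8) = 9; composing gives (f ∘ g)(12) = 9.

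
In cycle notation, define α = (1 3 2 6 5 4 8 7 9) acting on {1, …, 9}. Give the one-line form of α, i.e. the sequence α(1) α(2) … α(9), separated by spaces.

Reading each image from the cycles: 1→3, 2→6, 3→2, 4→8, 5→4, 6→5, 7→9, 8→7, 9→1.
So the one-line form is 3 6 2 8 4 5 9 7 1.

3 6 2 8 4 5 9 7 1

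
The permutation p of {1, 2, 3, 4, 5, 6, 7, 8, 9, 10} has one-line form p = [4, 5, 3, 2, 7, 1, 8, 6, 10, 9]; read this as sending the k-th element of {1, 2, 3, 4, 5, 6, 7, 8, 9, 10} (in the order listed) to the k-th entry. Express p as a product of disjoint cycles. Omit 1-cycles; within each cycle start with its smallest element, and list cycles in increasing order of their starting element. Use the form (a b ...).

(1 4 2 5 7 8 6)(9 10)

Start at 1 and follow images: 1 → 4 → 2 → 5 → 7 → 8 → 6 → 1, giving the cycle (1 4 2 5 7 8 6).
Continuing from each remaining unvisited element yields (1 4 2 5 7 8 6)(9 10).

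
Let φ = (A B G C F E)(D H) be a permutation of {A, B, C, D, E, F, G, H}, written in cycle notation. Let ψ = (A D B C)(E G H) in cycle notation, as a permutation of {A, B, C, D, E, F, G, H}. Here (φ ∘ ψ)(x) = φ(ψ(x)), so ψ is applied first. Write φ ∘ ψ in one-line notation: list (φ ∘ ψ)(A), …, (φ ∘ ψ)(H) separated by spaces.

H F B G C E D A

For each element, apply ψ then φ: A → D → H; B → C → F; C → A → B; D → B → G; E → G → C; F → F → E; G → H → D; H → E → A.
Collecting the images, φ ∘ ψ = [H F B G C E D A].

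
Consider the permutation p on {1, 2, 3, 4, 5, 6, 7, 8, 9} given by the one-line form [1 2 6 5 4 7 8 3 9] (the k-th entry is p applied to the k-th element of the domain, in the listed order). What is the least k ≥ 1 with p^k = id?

4

Decomposing into disjoint cycles gives cycle lengths 4, 2, 1, 1, 1.
Since disjoint cycles commute, ord(p) = lcm(4, 2) = 4.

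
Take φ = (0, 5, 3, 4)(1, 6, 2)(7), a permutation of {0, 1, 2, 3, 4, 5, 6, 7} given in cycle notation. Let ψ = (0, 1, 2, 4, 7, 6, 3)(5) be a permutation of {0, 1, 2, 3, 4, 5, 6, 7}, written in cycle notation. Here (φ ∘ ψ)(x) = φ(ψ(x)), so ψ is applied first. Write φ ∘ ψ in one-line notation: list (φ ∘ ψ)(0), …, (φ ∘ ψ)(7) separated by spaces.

6 1 0 5 7 3 4 2

For each element, apply ψ then φ: 0 → 1 → 6; 1 → 2 → 1; 2 → 4 → 0; 3 → 0 → 5; 4 → 7 → 7; 5 → 5 → 3; 6 → 3 → 4; 7 → 6 → 2.
Collecting the images, φ ∘ ψ = [6 1 0 5 7 3 4 2].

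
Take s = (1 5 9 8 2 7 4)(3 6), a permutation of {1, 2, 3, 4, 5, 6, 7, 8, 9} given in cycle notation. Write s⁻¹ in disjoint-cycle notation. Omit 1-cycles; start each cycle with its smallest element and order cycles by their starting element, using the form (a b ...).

Inverting a permutation written in cycle notation just reverses the order within every cycle.
After reversing and putting each cycle's least element first, s⁻¹ = (1 4 7 2 8 9 5)(3 6).

(1 4 7 2 8 9 5)(3 6)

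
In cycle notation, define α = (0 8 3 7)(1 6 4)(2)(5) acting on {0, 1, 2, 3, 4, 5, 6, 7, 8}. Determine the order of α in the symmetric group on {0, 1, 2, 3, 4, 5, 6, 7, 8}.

12

The disjoint cycles have lengths 4, 3, 1, 1.
The order of α is the least common multiple of its cycle lengths: lcm(4, 3) = 12.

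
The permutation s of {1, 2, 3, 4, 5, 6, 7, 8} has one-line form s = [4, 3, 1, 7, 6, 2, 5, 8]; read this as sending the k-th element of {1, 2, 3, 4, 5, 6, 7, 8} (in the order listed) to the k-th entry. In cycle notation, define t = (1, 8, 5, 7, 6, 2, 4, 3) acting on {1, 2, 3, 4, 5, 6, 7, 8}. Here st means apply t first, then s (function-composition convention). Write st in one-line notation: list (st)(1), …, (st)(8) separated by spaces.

Chase each element through t then s: 1 → 8 → 8; 2 → 4 → 7; 3 → 1 → 4; 4 → 3 → 1; 5 → 7 → 5; 6 → 2 → 3; 7 → 6 → 2; 8 → 5 → 6.
Collecting the images, st = [8 7 4 1 5 3 2 6].

8 7 4 1 5 3 2 6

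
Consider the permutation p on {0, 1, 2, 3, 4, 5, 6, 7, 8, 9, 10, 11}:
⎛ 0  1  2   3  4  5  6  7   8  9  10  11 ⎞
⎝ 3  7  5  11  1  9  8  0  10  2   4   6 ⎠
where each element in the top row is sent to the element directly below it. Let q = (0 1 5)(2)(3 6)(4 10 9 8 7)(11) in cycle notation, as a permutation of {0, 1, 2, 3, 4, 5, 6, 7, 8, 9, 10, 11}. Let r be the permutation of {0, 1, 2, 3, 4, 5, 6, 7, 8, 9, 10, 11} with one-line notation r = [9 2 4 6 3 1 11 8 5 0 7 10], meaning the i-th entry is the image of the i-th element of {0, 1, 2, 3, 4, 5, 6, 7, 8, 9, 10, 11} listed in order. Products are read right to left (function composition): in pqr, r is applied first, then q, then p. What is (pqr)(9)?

7

(pqr)(9) = p(q(r(9))). r(9) = 0, then q(0) = 1, then p(1) = 7, so the result is 7.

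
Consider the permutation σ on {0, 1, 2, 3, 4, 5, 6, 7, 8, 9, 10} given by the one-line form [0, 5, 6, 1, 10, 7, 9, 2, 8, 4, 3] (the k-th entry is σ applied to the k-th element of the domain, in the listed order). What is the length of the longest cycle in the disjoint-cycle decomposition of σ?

9

Decomposing into disjoint cycles gives (1 5 7 2 6 9 4 10 3); the longest has length 9.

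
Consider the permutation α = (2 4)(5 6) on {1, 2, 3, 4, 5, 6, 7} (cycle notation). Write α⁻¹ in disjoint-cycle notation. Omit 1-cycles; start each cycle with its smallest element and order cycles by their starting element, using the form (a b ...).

(2 4)(5 6)

The inverse reverses each cycle.
After reversing and putting each cycle's least element first, α⁻¹ = (2 4)(5 6).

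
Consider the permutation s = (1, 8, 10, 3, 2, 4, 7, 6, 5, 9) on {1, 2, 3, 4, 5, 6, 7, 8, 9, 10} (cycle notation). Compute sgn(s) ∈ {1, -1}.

-1

The cycle lengths are 10.
A cycle is odd iff its length is even; s has 1 even-length cycle, so sgn(s) = (−1)^1 and s is odd.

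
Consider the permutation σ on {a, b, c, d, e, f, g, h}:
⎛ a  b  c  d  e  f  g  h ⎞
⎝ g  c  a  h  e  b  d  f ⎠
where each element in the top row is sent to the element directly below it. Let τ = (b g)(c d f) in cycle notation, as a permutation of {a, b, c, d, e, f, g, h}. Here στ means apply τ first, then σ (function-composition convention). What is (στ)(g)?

τ(g) = b, then σ(b) = c; composing gives (στ)(g) = c.

c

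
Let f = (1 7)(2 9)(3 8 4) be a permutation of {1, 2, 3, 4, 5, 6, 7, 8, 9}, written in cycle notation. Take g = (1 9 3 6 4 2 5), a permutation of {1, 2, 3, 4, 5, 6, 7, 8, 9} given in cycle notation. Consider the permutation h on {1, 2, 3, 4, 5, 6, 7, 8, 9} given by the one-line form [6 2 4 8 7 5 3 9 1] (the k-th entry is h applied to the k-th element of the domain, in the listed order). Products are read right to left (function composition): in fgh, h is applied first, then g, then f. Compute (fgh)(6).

(fgh)(6) = f(g(h(6))). h(6) = 5, then g(5) = 1, then f(1) = 7, so the result is 7.

7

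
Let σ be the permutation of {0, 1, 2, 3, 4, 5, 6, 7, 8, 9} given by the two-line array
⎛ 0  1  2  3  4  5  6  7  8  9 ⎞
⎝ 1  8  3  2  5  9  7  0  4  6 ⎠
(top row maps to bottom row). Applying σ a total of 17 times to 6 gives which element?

7

Tracing 6 → 7 → … returns to 6 after 8 steps, so 6 lies in an 8-cycle (0, 1, 8, 4, 5, 9, 6, 7).
Since the cycle has length 8, σ^17 acts on it the same as σ^1 (17 mod 8 = 1).
Advancing 1 step from 6: 6 → 7.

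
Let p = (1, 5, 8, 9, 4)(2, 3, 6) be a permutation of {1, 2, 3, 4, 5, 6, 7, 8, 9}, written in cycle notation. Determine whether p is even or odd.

even

The cycle lengths are 5, 3, 1.
A cycle of length ℓ contributes ℓ−1 transpositions, so p is a product of 4 + 2 = 6 transpositions — even.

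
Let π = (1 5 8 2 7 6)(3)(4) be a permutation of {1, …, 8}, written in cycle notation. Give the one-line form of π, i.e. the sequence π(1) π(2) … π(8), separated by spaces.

Image by image: 1→5, 2→7, 3→3, 4→4, 5→8, 6→1, 7→6, 8→2.
Listing these in domain order gives 5 7 3 4 8 1 6 2.

5 7 3 4 8 1 6 2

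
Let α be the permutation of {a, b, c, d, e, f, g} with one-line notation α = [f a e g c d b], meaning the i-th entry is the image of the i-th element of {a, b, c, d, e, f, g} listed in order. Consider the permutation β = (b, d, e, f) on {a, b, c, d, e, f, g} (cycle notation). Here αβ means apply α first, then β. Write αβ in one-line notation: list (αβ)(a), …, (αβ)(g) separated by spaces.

b a f g c e d

For each element, apply α then β: a → f → b; b → a → a; c → e → f; d → g → g; e → c → c; f → d → e; g → b → d.
Collecting the images, αβ = [b a f g c e d].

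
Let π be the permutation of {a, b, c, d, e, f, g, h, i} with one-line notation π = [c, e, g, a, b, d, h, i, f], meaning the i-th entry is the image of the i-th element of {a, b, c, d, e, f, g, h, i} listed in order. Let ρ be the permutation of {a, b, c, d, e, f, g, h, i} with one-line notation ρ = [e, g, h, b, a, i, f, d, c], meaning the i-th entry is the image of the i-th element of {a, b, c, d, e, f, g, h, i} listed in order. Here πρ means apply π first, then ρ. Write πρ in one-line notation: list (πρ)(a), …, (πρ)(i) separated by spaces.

h a f e g b d c i

(πρ)(x) = ρ(π(x)). Computing each image: ρ(π(a)) = ρ(c) = h, ρ(π(b)) = ρ(e) = a, ρ(π(c)) = ρ(g) = f, ρ(π(d)) = ρ(a) = e, ρ(π(e)) = ρ(b) = g, ρ(π(f)) = ρ(d) = b, ρ(π(g)) = ρ(h) = d, ρ(π(h)) = ρ(i) = c, ρ(π(i)) = ρ(f) = i.
Hence πρ = [h a f e g b d c i].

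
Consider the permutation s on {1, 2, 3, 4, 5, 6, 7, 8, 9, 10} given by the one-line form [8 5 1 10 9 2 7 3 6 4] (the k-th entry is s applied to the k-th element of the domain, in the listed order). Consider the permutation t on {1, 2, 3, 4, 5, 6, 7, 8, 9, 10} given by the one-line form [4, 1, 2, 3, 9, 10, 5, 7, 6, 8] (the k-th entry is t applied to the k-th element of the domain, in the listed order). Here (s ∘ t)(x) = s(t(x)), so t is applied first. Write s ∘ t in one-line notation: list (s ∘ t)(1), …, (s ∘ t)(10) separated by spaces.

10 8 5 1 6 4 9 7 2 3

(s ∘ t)(x) = s(t(x)). Computing each image: s(t(1)) = s(4) = 10, s(t(2)) = s(1) = 8, s(t(3)) = s(2) = 5, s(t(4)) = s(3) = 1, s(t(5)) = s(9) = 6, s(t(6)) = s(10) = 4, s(t(7)) = s(5) = 9, s(t(8)) = s(7) = 7, s(t(9)) = s(6) = 2, s(t(10)) = s(8) = 3.
Hence s ∘ t = [10 8 5 1 6 4 9 7 2 3].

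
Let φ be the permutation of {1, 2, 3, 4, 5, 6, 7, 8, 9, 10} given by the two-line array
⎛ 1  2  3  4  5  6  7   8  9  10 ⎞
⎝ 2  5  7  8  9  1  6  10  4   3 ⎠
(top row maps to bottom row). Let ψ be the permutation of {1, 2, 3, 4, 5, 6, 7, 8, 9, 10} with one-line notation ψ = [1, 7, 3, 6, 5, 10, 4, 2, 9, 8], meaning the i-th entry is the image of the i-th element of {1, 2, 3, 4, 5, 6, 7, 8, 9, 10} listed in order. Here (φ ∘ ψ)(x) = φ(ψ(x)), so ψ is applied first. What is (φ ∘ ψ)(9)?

4

(φ ∘ ψ)(9) = φ(ψ(9)). ψ(9) = 9, then φ(9) = 4. So (φ ∘ ψ)(9) = 4.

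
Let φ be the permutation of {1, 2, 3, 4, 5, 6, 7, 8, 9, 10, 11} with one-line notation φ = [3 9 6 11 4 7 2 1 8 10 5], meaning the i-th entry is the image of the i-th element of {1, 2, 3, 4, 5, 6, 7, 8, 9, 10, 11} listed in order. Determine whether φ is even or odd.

In disjoint-cycle form the cycle lengths are 7, 3, 1.
A cycle is odd iff its length is even; φ has 0 even-length cycles, so sgn(φ) = (−1)^0 and φ is even.

even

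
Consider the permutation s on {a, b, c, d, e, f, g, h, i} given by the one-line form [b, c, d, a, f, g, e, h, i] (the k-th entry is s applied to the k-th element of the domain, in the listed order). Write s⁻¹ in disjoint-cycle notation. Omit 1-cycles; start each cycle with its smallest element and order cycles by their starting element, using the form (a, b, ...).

First write s in disjoint cycles: (a, b, c, d)(e, f, g).
Reversing each cycle (and rotating so the smallest element leads) gives s⁻¹ = (a, d, c, b)(e, g, f).

(a, d, c, b)(e, g, f)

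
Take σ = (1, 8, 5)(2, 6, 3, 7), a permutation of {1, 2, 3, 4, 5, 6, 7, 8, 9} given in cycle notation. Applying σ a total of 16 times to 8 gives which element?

5

8 lies in the 3-cycle (1, 8, 5).
On a 3-cycle, σ^3 is the identity, so σ^16 = σ^1 there (16 ≡ 1 mod 3).
Advancing 1 step from 8: 8 → 5.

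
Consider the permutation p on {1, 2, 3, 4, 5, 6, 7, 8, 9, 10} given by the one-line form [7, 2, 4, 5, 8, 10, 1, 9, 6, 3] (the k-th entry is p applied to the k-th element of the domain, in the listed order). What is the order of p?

Writing p as disjoint cycles, the cycle lengths are 7, 2, 1.
The order is lcm(7, 2) = 14.

14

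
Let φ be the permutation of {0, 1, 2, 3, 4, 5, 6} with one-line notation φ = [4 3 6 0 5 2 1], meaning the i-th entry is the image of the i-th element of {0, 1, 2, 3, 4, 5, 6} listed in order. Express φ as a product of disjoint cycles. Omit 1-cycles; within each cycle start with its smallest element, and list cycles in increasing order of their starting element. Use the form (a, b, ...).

Start at 0 and follow images: 0 → 4 → 5 → 2 → 6 → 1 → 3 → 0, giving the cycle (0, 4, 5, 2, 6, 1, 3).
Continuing from each remaining unvisited element yields (0, 4, 5, 2, 6, 1, 3).

(0, 4, 5, 2, 6, 1, 3)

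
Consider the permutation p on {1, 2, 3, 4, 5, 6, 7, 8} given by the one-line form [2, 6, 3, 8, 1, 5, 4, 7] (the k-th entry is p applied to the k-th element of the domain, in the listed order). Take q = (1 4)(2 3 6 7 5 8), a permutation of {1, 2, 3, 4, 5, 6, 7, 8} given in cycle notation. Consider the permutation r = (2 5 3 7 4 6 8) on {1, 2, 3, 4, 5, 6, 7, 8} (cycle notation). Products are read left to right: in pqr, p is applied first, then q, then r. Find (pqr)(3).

8

Chase 3: p(3) = 3; q(3) = 6; r(6) = 8. Hence (pqr)(3) = 8.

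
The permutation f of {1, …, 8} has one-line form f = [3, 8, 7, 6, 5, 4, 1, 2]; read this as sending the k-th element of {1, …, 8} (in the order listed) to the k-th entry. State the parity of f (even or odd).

even

In disjoint-cycle form the cycle lengths are 3, 2, 2, 1.
A cycle of length ℓ contributes ℓ−1 transpositions, so f is a product of 2 + 1 + 1 = 4 transpositions — even.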